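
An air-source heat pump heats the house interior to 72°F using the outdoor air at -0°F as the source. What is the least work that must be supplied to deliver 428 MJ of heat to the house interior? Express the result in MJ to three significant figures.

In absolute terms T_C = 255.37 K and T_H = 295.37 K, so ΔT = 40.00 K.
The reversible limit is COP_HP = T_H/ΔT = 7.384, so W_min = Q_H/COP = Q_H·ΔT/T_H.
W_min = 428.0 × 40.00/295.37 = 57.96 MJ.

58.0 MJ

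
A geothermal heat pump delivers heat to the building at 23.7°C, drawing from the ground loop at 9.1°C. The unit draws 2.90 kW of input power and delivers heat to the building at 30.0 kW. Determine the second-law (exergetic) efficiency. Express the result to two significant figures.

COP_actual = Q̇_H/Ẇ = 30.00/2.900 = 10.34.
In absolute terms T_C = 282.25 K and T_H = 296.85 K, so ΔT = 14.60 K.
COP_Carnot = T_H/ΔT = 296.85/14.60 = 20.33.
η_II = COP_actual/COP_Carnot = 10.34/20.33 = 0.5088.

0.51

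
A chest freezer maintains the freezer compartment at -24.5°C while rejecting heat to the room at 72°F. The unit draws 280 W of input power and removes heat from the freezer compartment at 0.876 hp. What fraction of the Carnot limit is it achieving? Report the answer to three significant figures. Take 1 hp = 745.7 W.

0.438

Converting, Q̇_C = 0.8760 hp = 653.2 W, so COP_actual = Q̇_C/Ẇ = 653.2/280.0 = 2.333.
In absolute terms T_C = 248.65 K and T_H = 295.37 K, so ΔT = 46.72 K.
COP_Carnot = T_C/ΔT = 248.65/46.72 = 5.322.
η_II = COP_actual/COP_Carnot = 2.333/5.322 = 0.4384.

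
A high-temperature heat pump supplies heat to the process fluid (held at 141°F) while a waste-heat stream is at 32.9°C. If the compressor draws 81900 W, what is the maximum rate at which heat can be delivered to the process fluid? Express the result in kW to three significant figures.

988 kW

In absolute terms T_C = 306.05 K and T_H = 333.71 K, so ΔT = 27.66 K.
COP_Carnot = T_H/ΔT = 333.71/27.66 = 12.07.
Q̇_max = COP_Carnot × Ẇ = 12.07 × 81900 W = 988200 W = 988.2 kW.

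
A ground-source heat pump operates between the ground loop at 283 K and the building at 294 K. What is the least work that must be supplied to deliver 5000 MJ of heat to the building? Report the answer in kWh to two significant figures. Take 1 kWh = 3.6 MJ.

52 kWh

The reservoir spacing is ΔT = 294 − 283 = 11.00 K.
The reversible limit is COP_HP = T_H/ΔT = 26.73, so W_min = Q_H/COP = Q_H·ΔT/T_H.
W_min = 5000 × 11.00/294.00 = 187.1 MJ = 51.97 kWh.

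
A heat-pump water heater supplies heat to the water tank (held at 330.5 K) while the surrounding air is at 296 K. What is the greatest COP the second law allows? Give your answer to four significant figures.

The reservoir spacing is ΔT = 330.5 − 296 = 34.50 K.
For a reversible cycle, COP_Carnot = T_H/ΔT = 330.50/34.50 = 9.580.

9.580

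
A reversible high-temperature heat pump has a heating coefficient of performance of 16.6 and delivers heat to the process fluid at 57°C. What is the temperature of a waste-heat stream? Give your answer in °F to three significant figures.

98.8 °F

COP_HP = T_H/(T_H − T_C) gives T_H − T_C = T_H/COP.
With T_H = 330.15 K, T_C = 330.15 × (1 − 1/16.6) = 310.26 K.
Converting, 310.26 K = 98.80°F.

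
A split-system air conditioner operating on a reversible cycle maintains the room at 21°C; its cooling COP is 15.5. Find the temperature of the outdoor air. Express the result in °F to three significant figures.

104 °F

COP_R = T_C/(T_H − T_C) gives T_H − T_C = T_C/COP.
With T_C = 294.15 K, T_H = 294.15 × (1 + 1/15.5) = 313.13 K.
Converting, 313.13 K = 103.96°F.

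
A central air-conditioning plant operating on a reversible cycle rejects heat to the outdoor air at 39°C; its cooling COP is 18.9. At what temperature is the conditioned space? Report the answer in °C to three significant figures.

For a Carnot refrigerator COP_R = T_C/(T_H − T_C), so T_C = COP·T_H/(1 + COP).
With T_H = 312.15 K, T_C = 18.9 × 312.15/19.90 = 296.46 K.
Converting, 296.46 K = 23.31°C.

23.3 °C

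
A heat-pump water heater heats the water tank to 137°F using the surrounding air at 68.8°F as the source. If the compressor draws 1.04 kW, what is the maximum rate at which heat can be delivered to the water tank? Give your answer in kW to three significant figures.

9.10 kW

In absolute terms T_C = 293.59 K and T_H = 331.48 K, so ΔT = 37.89 K.
COP_Carnot = T_H/ΔT = 331.48/37.89 = 8.749.
Q̇_max = COP_Carnot × Ẇ = 8.749 × 1.040 kW = 9.099 kW.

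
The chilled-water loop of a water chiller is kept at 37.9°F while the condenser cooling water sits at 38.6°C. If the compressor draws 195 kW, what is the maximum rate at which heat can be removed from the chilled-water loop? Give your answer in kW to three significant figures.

1530 kW

In absolute terms T_C = 276.43 K and T_H = 311.75 K, so ΔT = 35.32 K.
COP_Carnot = T_C/ΔT = 276.43/35.32 = 7.826.
Q̇_max = COP_Carnot × Ẇ = 7.826 × 195.0 kW = 1526 kW.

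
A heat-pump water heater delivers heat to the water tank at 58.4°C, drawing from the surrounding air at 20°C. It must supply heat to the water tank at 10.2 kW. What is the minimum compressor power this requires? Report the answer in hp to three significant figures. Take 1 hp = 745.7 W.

1.58 hp

In absolute terms T_C = 293.15 K and T_H = 331.55 K, so ΔT = 38.40 K.
COP_Carnot = T_H/ΔT = 331.55/38.40 = 8.634.
Ẇ_min = Q̇/COP_Carnot = 10.20/8.634 = 1.181 kW = 1.584 hp.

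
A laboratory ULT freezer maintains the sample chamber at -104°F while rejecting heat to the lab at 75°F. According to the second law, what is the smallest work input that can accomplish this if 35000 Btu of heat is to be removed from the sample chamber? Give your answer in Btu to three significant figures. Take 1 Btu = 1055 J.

In absolute terms T_C = 197.59 K and T_H = 297.04 K, so ΔT = 99.44 K.
The reversible limit is COP_R = T_C/ΔT = 1.987, so W_min = Q_C/COP = Q_C·ΔT/T_C.
W_min = 35000 × 99.44/197.59 = 17610 Btu.

17600 Btu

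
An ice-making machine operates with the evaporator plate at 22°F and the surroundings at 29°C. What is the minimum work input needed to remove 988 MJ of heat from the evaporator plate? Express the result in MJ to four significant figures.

127.6 MJ

In absolute terms T_C = 267.59 K and T_H = 302.15 K, so ΔT = 34.56 K.
The reversible limit is COP_R = T_C/ΔT = 7.744, so W_min = Q_C/COP = Q_C·ΔT/T_C.
W_min = 988.0 × 34.56/267.59 = 127.6 MJ.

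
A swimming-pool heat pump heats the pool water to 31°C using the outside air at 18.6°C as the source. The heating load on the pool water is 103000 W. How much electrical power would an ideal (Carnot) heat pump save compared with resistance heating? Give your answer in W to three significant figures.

In absolute terms T_C = 291.75 K and T_H = 304.15 K, so ΔT = 12.40 K.
COP_Carnot = T_H/ΔT = 304.15/12.40 = 24.53.
Resistance heating needs Ẇ_res = Q̇_H = 103000 W; the reversible heat pump needs only Ẇ_hp = Q̇_H/COP = 4199 W.
Saving = 103000 − 4199 = 98800 W.

98800 W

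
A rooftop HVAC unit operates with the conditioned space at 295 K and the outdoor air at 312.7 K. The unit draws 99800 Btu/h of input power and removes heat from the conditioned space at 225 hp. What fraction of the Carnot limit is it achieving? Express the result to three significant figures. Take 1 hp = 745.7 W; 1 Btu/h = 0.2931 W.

0.344

Converting, Q̇_C = 225.0 hp = 572400 Btu/h, so COP_actual = Q̇_C/Ẇ = 572400/99800 = 5.736.
The reservoir spacing is ΔT = 312.7 − 295 = 17.70 K.
COP_Carnot = T_C/ΔT = 295.00/17.70 = 16.67.
η_II = COP_actual/COP_Carnot = 5.736/16.67 = 0.3442.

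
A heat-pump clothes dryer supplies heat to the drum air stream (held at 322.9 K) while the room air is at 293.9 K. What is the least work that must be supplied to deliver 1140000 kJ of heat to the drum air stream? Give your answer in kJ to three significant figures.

The reservoir spacing is ΔT = 322.9 − 293.9 = 29.00 K.
The reversible limit is COP_HP = T_H/ΔT = 11.13, so W_min = Q_H/COP = Q_H·ΔT/T_H.
W_min = 1140000 × 29.00/322.90 = 102400 kJ.

102000 kJ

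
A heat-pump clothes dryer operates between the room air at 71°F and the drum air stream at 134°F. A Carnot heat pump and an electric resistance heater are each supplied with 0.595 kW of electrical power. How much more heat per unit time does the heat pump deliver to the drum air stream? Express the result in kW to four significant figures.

In absolute terms T_C = 294.82 K and T_H = 329.82 K, so ΔT = 35.00 K.
COP_Carnot = T_H/ΔT = 329.82/35.00 = 9.423.
The heat pump delivers Q̇_H = COP × Ẇ = 5.607 kW; the resistance heater delivers Ẇ = 0.5950 kW.
Extra = (COP − 1)·Ẇ = 5.012 kW.

5.012 kW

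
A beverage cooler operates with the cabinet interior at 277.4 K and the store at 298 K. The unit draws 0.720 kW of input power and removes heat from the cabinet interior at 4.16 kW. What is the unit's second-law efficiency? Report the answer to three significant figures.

COP_actual = Q̇_C/Ẇ = 4.160/0.7200 = 5.778.
The reservoir spacing is ΔT = 298 − 277.4 = 20.60 K.
COP_Carnot = T_C/ΔT = 277.40/20.60 = 13.47.
η_II = COP_actual/COP_Carnot = 5.778/13.47 = 0.4291.

0.429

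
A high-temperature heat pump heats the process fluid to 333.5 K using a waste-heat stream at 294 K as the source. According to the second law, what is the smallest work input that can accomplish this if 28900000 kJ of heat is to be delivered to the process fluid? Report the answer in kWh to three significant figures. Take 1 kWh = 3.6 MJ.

The reservoir spacing is ΔT = 333.5 − 294 = 39.50 K.
The reversible limit is COP_HP = T_H/ΔT = 8.443, so W_min = Q_H/COP = Q_H·ΔT/T_H.
W_min = 28900000 × 39.50/333.50 = 3423000 kJ = 950.8 kWh.

951 kWh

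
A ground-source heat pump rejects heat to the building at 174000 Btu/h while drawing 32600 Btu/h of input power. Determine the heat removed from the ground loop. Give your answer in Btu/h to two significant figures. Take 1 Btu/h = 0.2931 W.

140000 Btu/h

For a cyclic device the first law requires Q̇_H = Q̇_C + Ẇ.
Q̇_C = Q̇_H − Ẇ = 141400 Btu/h.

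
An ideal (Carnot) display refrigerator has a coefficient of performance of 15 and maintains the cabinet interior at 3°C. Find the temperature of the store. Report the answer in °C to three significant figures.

COP_R = T_C/(T_H − T_C) gives T_H − T_C = T_C/COP.
With T_C = 276.15 K, T_H = 276.15 × (1 + 1/15) = 294.56 K.
Converting, 294.56 K = 21.41°C.

21.4 °C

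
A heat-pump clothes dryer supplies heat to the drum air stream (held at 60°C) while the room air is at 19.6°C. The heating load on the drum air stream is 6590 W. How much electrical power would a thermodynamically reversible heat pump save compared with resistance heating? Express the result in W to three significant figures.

In absolute terms T_C = 292.75 K and T_H = 333.15 K, so ΔT = 40.40 K.
COP_Carnot = T_H/ΔT = 333.15/40.40 = 8.246.
Resistance heating needs Ẇ_res = Q̇_H = 6590 W; the reversible heat pump needs only Ẇ_hp = Q̇_H/COP = 799.1 W.
Saving = 6590 − 799.1 = 5791 W.

5790 W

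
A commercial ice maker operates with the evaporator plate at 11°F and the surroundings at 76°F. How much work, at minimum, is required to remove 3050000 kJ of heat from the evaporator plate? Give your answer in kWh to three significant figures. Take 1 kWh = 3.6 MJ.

117 kWh

In absolute terms T_C = 261.48 K and T_H = 297.59 K, so ΔT = 36.11 K.
The reversible limit is COP_R = T_C/ΔT = 7.241, so W_min = Q_C/COP = Q_C·ΔT/T_C.
W_min = 3050000 × 36.11/261.48 = 421200 kJ = 117.0 kWh.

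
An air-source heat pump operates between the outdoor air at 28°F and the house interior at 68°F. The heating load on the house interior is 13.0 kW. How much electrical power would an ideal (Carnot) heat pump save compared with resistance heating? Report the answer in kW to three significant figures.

In absolute terms T_C = 270.93 K and T_H = 293.15 K, so ΔT = 22.22 K.
COP_Carnot = T_H/ΔT = 293.15/22.22 = 13.19.
Resistance heating needs Ẇ_res = Q̇_H = 13.00 kW; the reversible heat pump needs only Ẇ_hp = Q̇_H/COP = 0.9855 kW.
Saving = 13.00 − 0.9855 = 12.01 kW.

12.0 kW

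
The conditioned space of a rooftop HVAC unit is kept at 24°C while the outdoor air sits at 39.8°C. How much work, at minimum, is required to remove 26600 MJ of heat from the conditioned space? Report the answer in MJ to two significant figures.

In absolute terms T_C = 297.15 K and T_H = 312.95 K, so ΔT = 15.80 K.
The reversible limit is COP_R = T_C/ΔT = 18.81, so W_min = Q_C/COP = Q_C·ΔT/T_C.
W_min = 26600 × 15.80/297.15 = 1414 MJ.

1400 MJ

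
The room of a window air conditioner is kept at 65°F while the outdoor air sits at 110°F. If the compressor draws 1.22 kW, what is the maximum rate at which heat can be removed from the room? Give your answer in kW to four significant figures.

In absolute terms T_C = 291.48 K and T_H = 316.48 K, so ΔT = 25.00 K.
COP_Carnot = T_C/ΔT = 291.48/25.00 = 11.66.
Q̇_max = COP_Carnot × Ẇ = 11.66 × 1.220 kW = 14.22 kW.

14.22 kW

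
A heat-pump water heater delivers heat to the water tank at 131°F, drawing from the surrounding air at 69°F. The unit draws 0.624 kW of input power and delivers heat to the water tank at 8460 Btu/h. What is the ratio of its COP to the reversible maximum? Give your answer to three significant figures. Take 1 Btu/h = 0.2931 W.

Converting, Q̇_H = 8460 Btu/h = 2.480 kW, so COP_actual = Q̇_H/Ẇ = 2.480/0.6240 = 3.974.
In absolute terms T_C = 293.71 K and T_H = 328.15 K, so ΔT = 34.44 K.
COP_Carnot = T_H/ΔT = 328.15/34.44 = 9.527.
η_II = COP_actual/COP_Carnot = 3.974/9.527 = 0.4171.

0.417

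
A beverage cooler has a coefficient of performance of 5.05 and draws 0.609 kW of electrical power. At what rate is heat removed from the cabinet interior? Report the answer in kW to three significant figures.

3.08 kW

Q̇_C = COP × Ẇ = 5.05 × 0.6090 = 3.075 kW.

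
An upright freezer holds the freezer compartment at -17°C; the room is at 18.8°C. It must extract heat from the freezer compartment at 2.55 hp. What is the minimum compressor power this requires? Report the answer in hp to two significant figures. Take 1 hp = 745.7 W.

0.36 hp

In absolute terms T_C = 256.15 K and T_H = 291.95 K, so ΔT = 35.80 K.
COP_Carnot = T_C/ΔT = 256.15/35.80 = 7.155.
Ẇ_min = Q̇/COP_Carnot = 2.550/7.155 = 0.3564 hp.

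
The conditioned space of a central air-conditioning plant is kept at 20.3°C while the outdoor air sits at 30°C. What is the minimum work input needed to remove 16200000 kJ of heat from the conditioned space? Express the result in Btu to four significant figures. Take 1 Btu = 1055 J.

In absolute terms T_C = 293.45 K and T_H = 303.15 K, so ΔT = 9.700 K.
The reversible limit is COP_R = T_C/ΔT = 30.25, so W_min = Q_C/COP = Q_C·ΔT/T_C.
W_min = 16200000 × 9.700/293.45 = 535500 kJ = 507600 Btu.

507600 Btu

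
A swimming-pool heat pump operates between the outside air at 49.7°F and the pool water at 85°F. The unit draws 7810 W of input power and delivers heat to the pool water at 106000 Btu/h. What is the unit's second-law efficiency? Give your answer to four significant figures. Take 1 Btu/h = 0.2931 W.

Converting, Q̇_H = 106000 Btu/h = 31070 W, so COP_actual = Q̇_H/Ẇ = 31070/7810 = 3.978.
In absolute terms T_C = 282.98 K and T_H = 302.59 K, so ΔT = 19.61 K.
COP_Carnot = T_H/ΔT = 302.59/19.61 = 15.43.
η_II = COP_actual/COP_Carnot = 3.978/15.43 = 0.2578.

0.2578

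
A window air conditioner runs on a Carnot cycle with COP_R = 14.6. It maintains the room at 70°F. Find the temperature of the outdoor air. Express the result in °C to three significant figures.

41.3 °C

COP_R = T_C/(T_H − T_C) gives T_H − T_C = T_C/COP.
With T_C = 294.26 K, T_H = 294.26 × (1 + 1/14.6) = 314.42 K.
Converting, 314.42 K = 41.27°C.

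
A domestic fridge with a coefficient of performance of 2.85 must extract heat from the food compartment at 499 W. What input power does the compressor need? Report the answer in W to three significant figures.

175 W

Ẇ = Q̇_C/COP = 499.0/2.85 = 175.1 W.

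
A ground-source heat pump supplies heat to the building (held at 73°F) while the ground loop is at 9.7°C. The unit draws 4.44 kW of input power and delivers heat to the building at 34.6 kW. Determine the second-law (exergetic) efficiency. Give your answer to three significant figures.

0.344

COP_actual = Q̇_H/Ẇ = 34.60/4.440 = 7.793.
In absolute terms T_C = 282.85 K and T_H = 295.93 K, so ΔT = 13.08 K.
COP_Carnot = T_H/ΔT = 295.93/13.08 = 22.63.
η_II = COP_actual/COP_Carnot = 7.793/22.63 = 0.3444.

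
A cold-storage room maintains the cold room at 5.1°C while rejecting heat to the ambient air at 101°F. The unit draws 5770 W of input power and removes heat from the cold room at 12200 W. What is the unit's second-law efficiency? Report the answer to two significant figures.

COP_actual = Q̇_C/Ẇ = 12200/5770 = 2.114.
In absolute terms T_C = 278.25 K and T_H = 311.48 K, so ΔT = 33.23 K.
COP_Carnot = T_C/ΔT = 278.25/33.23 = 8.373.
η_II = COP_actual/COP_Carnot = 2.114/8.373 = 0.2525.

0.25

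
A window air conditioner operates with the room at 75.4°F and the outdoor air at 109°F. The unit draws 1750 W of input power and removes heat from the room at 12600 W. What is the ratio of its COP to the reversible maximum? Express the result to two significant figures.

0.45

COP_actual = Q̇_C/Ẇ = 12600/1750 = 7.200.
In absolute terms T_C = 297.26 K and T_H = 315.93 K, so ΔT = 18.67 K.
COP_Carnot = T_C/ΔT = 297.26/18.67 = 15.92.
η_II = COP_actual/COP_Carnot = 7.200/15.92 = 0.4521.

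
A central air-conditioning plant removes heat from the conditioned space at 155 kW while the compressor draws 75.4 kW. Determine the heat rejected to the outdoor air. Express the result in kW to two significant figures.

230 kW

For a cyclic device the first law requires Q̇_H = Q̇_C + Ẇ.
Q̇_H = Q̇_C + Ẇ = 230.4 kW.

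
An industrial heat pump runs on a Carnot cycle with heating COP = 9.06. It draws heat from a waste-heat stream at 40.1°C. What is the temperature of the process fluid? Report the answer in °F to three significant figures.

174 °F

COP_HP = T_H/(T_H − T_C) rearranges to T_H = COP·T_C/(COP − 1).
With T_C = 313.25 K, T_H = 9.06 × 313.25/8.060 = 352.11 K.
Converting, 352.11 K = 174.14°F.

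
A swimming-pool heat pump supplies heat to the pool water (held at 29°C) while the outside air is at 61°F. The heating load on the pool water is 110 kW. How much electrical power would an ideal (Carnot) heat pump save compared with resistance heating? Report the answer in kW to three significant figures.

105 kW

In absolute terms T_C = 289.26 K and T_H = 302.15 K, so ΔT = 12.89 K.
COP_Carnot = T_H/ΔT = 302.15/12.89 = 23.44.
Resistance heating needs Ẇ_res = Q̇_H = 110.0 kW; the reversible heat pump needs only Ẇ_hp = Q̇_H/COP = 4.692 kW.
Saving = 110.0 − 4.692 = 105.3 kW.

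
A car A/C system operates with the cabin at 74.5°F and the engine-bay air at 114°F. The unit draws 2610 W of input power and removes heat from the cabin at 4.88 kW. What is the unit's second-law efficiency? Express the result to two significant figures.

Converting, Q̇_C = 4.880 kW = 4880 W, so COP_actual = Q̇_C/Ẇ = 4880/2610 = 1.870.
In absolute terms T_C = 296.76 K and T_H = 318.71 K, so ΔT = 21.94 K.
COP_Carnot = T_C/ΔT = 296.76/21.94 = 13.52.
η_II = COP_actual/COP_Carnot = 1.870/13.52 = 0.1383.

0.14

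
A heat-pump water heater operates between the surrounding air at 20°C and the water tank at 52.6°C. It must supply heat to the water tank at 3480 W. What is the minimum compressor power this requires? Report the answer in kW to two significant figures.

In absolute terms T_C = 293.15 K and T_H = 325.75 K, so ΔT = 32.60 K.
COP_Carnot = T_H/ΔT = 325.75/32.60 = 9.992.
Ẇ_min = Q̇/COP_Carnot = 3480/9.992 = 348.3 W = 0.3483 kW.

0.35 kW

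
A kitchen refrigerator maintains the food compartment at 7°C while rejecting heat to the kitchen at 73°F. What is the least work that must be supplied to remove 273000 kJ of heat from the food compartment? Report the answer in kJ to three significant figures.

In absolute terms T_C = 280.15 K and T_H = 295.93 K, so ΔT = 15.78 K.
The reversible limit is COP_R = T_C/ΔT = 17.76, so W_min = Q_C/COP = Q_C·ΔT/T_C.
W_min = 273000 × 15.78/280.15 = 15380 kJ.

15400 kJ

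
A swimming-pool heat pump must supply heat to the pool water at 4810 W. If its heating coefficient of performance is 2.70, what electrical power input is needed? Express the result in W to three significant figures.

Ẇ = Q̇_H/COP_HP = 4810/2.70 = 1781 W.

1780 W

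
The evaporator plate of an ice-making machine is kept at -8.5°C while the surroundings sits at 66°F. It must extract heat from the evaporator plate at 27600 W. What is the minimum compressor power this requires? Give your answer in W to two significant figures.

In absolute terms T_C = 264.65 K and T_H = 292.04 K, so ΔT = 27.39 K.
COP_Carnot = T_C/ΔT = 264.65/27.39 = 9.663.
Ẇ_min = Q̇/COP_Carnot = 27600/9.663 = 2856 W.

2900 W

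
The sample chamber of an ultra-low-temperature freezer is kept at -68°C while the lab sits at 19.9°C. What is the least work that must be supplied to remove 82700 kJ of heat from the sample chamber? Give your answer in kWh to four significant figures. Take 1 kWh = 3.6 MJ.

9.843 kWh

In absolute terms T_C = 205.15 K and T_H = 293.05 K, so ΔT = 87.90 K.
The reversible limit is COP_R = T_C/ΔT = 2.334, so W_min = Q_C/COP = Q_C·ΔT/T_C.
W_min = 82700 × 87.90/205.15 = 35430 kJ = 9.843 kWh.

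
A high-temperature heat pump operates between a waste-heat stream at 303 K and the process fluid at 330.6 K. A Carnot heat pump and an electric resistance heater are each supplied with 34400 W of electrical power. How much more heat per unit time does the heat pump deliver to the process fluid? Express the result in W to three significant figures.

The reservoir spacing is ΔT = 330.6 − 303 = 27.60 K.
COP_Carnot = T_H/ΔT = 330.60/27.60 = 11.98.
The heat pump delivers Q̇_H = COP × Ẇ = 412100 W; the resistance heater delivers Ẇ = 34400 W.
Extra = (COP − 1)·Ẇ = 377700 W.

378000 W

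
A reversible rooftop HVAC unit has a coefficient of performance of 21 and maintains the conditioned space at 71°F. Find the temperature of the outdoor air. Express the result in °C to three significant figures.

COP_R = T_C/(T_H − T_C) gives T_H − T_C = T_C/COP.
With T_C = 294.82 K, T_H = 294.82 × (1 + 1/21) = 308.86 K.
Converting, 308.86 K = 35.71°C.

35.7 °C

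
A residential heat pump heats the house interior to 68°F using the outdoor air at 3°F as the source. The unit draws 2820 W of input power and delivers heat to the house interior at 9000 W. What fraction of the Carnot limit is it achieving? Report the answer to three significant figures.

COP_actual = Q̇_H/Ẇ = 9000/2820 = 3.191.
In absolute terms T_C = 257.04 K and T_H = 293.15 K, so ΔT = 36.11 K.
COP_Carnot = T_H/ΔT = 293.15/36.11 = 8.118.
η_II = COP_actual/COP_Carnot = 3.191/8.118 = 0.3931.

0.393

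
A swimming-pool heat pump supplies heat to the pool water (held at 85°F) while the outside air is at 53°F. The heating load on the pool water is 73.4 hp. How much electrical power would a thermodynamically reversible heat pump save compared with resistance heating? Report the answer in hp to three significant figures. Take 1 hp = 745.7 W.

69.1 hp

In absolute terms T_C = 284.82 K and T_H = 302.59 K, so ΔT = 17.78 K.
COP_Carnot = T_H/ΔT = 302.59/17.78 = 17.02.
Resistance heating needs Ẇ_res = Q̇_H = 73.40 hp; the reversible heat pump needs only Ẇ_hp = Q̇_H/COP = 4.312 hp.
Saving = 73.40 − 4.312 = 69.09 hp.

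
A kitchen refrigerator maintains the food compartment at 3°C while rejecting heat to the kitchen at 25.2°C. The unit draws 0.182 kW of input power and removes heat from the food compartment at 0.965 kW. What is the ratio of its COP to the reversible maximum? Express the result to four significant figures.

COP_actual = Q̇_C/Ẇ = 0.9650/0.1820 = 5.302.
In absolute terms T_C = 276.15 K and T_H = 298.35 K, so ΔT = 22.20 K.
COP_Carnot = T_C/ΔT = 276.15/22.20 = 12.44.
η_II = COP_actual/COP_Carnot = 5.302/12.44 = 0.4262.

0.4262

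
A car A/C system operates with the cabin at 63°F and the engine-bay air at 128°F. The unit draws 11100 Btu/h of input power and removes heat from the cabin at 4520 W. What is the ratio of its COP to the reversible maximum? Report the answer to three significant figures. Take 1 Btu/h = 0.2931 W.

Converting, Q̇_C = 4520 W = 15420 Btu/h, so COP_actual = Q̇_C/Ẇ = 15420/11100 = 1.389.
In absolute terms T_C = 290.37 K and T_H = 326.48 K, so ΔT = 36.11 K.
COP_Carnot = T_C/ΔT = 290.37/36.11 = 8.041.
η_II = COP_actual/COP_Carnot = 1.389/8.041 = 0.1728.

0.173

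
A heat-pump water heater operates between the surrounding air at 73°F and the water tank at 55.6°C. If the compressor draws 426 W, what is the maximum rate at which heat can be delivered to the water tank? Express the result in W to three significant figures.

4270 W

In absolute terms T_C = 295.93 K and T_H = 328.75 K, so ΔT = 32.82 K.
COP_Carnot = T_H/ΔT = 328.75/32.82 = 10.02.
Q̇_max = COP_Carnot × Ẇ = 10.02 × 426.0 W = 4267 W.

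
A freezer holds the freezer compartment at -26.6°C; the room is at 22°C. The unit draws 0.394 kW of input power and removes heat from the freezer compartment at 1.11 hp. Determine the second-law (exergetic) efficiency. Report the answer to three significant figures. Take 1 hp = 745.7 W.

0.414

Converting, Q̇_C = 1.110 hp = 0.8277 kW, so COP_actual = Q̇_C/Ẇ = 0.8277/0.3940 = 2.101.
In absolute terms T_C = 246.55 K and T_H = 295.15 K, so ΔT = 48.60 K.
COP_Carnot = T_C/ΔT = 246.55/48.60 = 5.073.
η_II = COP_actual/COP_Carnot = 2.101/5.073 = 0.4141.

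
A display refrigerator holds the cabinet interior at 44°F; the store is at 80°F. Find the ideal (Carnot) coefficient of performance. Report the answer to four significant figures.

13.99

In absolute terms T_C = 279.82 K and T_H = 299.82 K, so ΔT = 20.00 K.
For a reversible cycle, COP_Carnot = T_C/ΔT = 279.82/20.00 = 13.99.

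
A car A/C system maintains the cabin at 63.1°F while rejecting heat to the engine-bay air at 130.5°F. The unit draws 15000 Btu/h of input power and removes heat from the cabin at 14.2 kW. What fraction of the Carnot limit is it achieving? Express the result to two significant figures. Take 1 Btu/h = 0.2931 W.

Converting, Q̇_C = 14.20 kW = 48450 Btu/h, so COP_actual = Q̇_C/Ẇ = 48450/15000 = 3.230.
In absolute terms T_C = 290.43 K and T_H = 327.87 K, so ΔT = 37.44 K.
COP_Carnot = T_C/ΔT = 290.43/37.44 = 7.756.
η_II = COP_actual/COP_Carnot = 3.230/7.756 = 0.4164.

0.42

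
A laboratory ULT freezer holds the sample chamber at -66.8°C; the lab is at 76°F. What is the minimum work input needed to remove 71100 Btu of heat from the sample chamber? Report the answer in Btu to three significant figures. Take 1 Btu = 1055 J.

In absolute terms T_C = 206.35 K and T_H = 297.59 K, so ΔT = 91.24 K.
The reversible limit is COP_R = T_C/ΔT = 2.262, so W_min = Q_C/COP = Q_C·ΔT/T_C.
W_min = 71100 × 91.24/206.35 = 31440 Btu.

31400 Btu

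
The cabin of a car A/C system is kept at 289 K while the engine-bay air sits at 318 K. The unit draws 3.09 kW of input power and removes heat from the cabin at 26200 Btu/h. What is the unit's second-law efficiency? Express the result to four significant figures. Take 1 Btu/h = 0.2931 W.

Converting, Q̇_C = 26200 Btu/h = 7.679 kW, so COP_actual = Q̇_C/Ẇ = 7.679/3.090 = 2.485.
The reservoir spacing is ΔT = 318 − 289 = 29.00 K.
COP_Carnot = T_C/ΔT = 289.00/29.00 = 9.966.
η_II = COP_actual/COP_Carnot = 2.485/9.966 = 0.2494.

0.2494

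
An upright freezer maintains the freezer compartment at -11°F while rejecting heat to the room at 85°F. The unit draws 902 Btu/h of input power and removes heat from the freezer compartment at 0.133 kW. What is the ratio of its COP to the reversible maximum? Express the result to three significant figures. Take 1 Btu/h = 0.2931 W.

Converting, Q̇_C = 0.1330 kW = 453.8 Btu/h, so COP_actual = Q̇_C/Ẇ = 453.8/902.0 = 0.5031.
In absolute terms T_C = 249.26 K and T_H = 302.59 K, so ΔT = 53.33 K.
COP_Carnot = T_C/ΔT = 249.26/53.33 = 4.674.
η_II = COP_actual/COP_Carnot = 0.5031/4.674 = 0.1076.

0.108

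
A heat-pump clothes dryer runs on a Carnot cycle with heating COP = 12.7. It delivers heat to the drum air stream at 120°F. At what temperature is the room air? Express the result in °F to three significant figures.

74.4 °F

COP_HP = T_H/(T_H − T_C) gives T_H − T_C = T_H/COP.
With T_H = 322.04 K, T_C = 322.04 × (1 − 1/12.7) = 296.68 K.
Converting, 296.68 K = 74.36°F.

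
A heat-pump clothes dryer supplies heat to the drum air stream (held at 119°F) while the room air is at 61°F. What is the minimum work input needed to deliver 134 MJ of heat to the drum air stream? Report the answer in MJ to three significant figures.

In absolute terms T_C = 289.26 K and T_H = 321.48 K, so ΔT = 32.22 K.
The reversible limit is COP_HP = T_H/ΔT = 9.977, so W_min = Q_H/COP = Q_H·ΔT/T_H.
W_min = 134.0 × 32.22/321.48 = 13.43 MJ.

13.4 MJ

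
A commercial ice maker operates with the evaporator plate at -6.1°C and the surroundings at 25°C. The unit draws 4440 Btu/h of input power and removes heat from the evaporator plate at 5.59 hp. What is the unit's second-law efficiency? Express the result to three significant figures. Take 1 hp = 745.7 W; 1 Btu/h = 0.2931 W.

0.373

Converting, Q̇_C = 5.590 hp = 14220 Btu/h, so COP_actual = Q̇_C/Ẇ = 14220/4440 = 3.203.
In absolute terms T_C = 267.05 K and T_H = 298.15 K, so ΔT = 31.10 K.
COP_Carnot = T_C/ΔT = 267.05/31.10 = 8.587.
η_II = COP_actual/COP_Carnot = 3.203/8.587 = 0.3730.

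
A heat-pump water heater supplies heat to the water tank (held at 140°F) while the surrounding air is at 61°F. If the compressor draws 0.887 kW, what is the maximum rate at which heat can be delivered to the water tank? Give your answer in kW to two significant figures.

In absolute terms T_C = 289.26 K and T_H = 333.15 K, so ΔT = 43.89 K.
COP_Carnot = T_H/ΔT = 333.15/43.89 = 7.591.
Q̇_max = COP_Carnot × Ẇ = 7.591 × 0.8870 kW = 6.733 kW.

6.7 kW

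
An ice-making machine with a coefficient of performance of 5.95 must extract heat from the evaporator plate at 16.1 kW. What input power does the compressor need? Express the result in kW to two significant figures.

Ẇ = Q̇_C/COP = 16.10/5.95 = 2.706 kW.

2.7 kW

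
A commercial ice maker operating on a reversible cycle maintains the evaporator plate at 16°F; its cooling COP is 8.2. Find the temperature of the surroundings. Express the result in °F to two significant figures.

74 °F

COP_R = T_C/(T_H − T_C) gives T_H − T_C = T_C/COP.
With T_C = 264.26 K, T_H = 264.26 × (1 + 1/8.2) = 296.49 K.
Converting, 296.49 K = 74.01°F.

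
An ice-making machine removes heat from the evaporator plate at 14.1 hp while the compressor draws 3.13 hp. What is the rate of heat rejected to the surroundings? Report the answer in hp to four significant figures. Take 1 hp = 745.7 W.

17.23 hp

For a cyclic device the first law requires Q̇_H = Q̇_C + Ẇ.
Q̇_H = Q̇_C + Ẇ = 17.23 hp.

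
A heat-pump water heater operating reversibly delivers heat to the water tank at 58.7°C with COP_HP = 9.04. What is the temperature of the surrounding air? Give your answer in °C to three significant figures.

COP_HP = T_H/(T_H − T_C) gives T_H − T_C = T_H/COP.
With T_H = 331.85 K, T_C = 331.85 × (1 − 1/9.04) = 295.14 K.
Converting, 295.14 K = 21.99°C.

22.0 °C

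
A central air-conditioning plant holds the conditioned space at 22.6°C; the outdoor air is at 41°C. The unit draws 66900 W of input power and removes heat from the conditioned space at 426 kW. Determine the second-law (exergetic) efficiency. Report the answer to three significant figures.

Converting, Q̇_C = 426.0 kW = 426000 W, so COP_actual = Q̇_C/Ẇ = 426000/66900 = 6.368.
In absolute terms T_C = 295.75 K and T_H = 314.15 K, so ΔT = 18.40 K.
COP_Carnot = T_C/ΔT = 295.75/18.40 = 16.07.
η_II = COP_actual/COP_Carnot = 6.368/16.07 = 0.3962.

0.396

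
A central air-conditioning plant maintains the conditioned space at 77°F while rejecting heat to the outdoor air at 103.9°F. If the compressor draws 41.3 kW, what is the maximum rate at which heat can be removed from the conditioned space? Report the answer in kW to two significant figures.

In absolute terms T_C = 298.15 K and T_H = 313.09 K, so ΔT = 14.94 K.
COP_Carnot = T_C/ΔT = 298.15/14.94 = 19.95.
Q̇_max = COP_Carnot × Ẇ = 19.95 × 41.30 kW = 824.0 kW.

820 kW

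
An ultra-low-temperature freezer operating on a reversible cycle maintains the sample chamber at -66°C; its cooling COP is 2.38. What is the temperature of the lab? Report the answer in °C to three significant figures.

21.0 °C

COP_R = T_C/(T_H − T_C) gives T_H − T_C = T_C/COP.
With T_C = 207.15 K, T_H = 207.15 × (1 + 1/2.38) = 294.19 K.
Converting, 294.19 K = 21.04°C.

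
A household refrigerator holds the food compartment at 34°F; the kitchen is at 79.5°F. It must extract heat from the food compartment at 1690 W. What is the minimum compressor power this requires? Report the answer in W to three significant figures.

In absolute terms T_C = 274.26 K and T_H = 299.54 K, so ΔT = 25.28 K.
COP_Carnot = T_C/ΔT = 274.26/25.28 = 10.85.
Ẇ_min = Q̇/COP_Carnot = 1690/10.85 = 155.8 W.

156 W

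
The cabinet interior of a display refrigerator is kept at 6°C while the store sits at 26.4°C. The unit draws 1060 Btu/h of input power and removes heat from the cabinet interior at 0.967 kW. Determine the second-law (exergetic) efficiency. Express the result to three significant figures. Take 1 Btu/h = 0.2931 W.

0.227

Converting, Q̇_C = 0.9670 kW = 3299 Btu/h, so COP_actual = Q̇_C/Ẇ = 3299/1060 = 3.112.
In absolute terms T_C = 279.15 K and T_H = 299.55 K, so ΔT = 20.40 K.
COP_Carnot = T_C/ΔT = 279.15/20.40 = 13.68.
η_II = COP_actual/COP_Carnot = 3.112/13.68 = 0.2275.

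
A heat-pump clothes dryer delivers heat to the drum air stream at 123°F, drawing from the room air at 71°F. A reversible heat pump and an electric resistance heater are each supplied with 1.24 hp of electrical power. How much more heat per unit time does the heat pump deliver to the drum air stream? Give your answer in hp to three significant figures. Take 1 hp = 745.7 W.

12.7 hp

In absolute terms T_C = 294.82 K and T_H = 323.71 K, so ΔT = 28.89 K.
COP_Carnot = T_H/ΔT = 323.71/28.89 = 11.21.
The heat pump delivers Q̇_H = COP × Ẇ = 13.89 hp; the resistance heater delivers Ẇ = 1.240 hp.
Extra = (COP − 1)·Ẇ = 12.65 hp.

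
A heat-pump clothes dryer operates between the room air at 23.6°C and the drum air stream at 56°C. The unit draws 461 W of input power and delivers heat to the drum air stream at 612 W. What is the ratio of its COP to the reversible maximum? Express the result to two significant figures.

COP_actual = Q̇_H/Ẇ = 612.0/461.0 = 1.328.
In absolute terms T_C = 296.75 K and T_H = 329.15 K, so ΔT = 32.40 K.
COP_Carnot = T_H/ΔT = 329.15/32.40 = 10.16.
η_II = COP_actual/COP_Carnot = 1.328/10.16 = 0.1307.

0.13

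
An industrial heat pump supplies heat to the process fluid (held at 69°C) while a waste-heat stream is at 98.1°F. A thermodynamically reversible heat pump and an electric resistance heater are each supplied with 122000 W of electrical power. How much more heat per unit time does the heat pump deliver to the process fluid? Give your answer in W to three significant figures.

In absolute terms T_C = 309.87 K and T_H = 342.15 K, so ΔT = 32.28 K.
COP_Carnot = T_H/ΔT = 342.15/32.28 = 10.60.
The heat pump delivers Q̇_H = COP × Ẇ = 1293000 W; the resistance heater delivers Ẇ = 122000 W.
Extra = (COP − 1)·Ẇ = 1171000 W.

1170000 W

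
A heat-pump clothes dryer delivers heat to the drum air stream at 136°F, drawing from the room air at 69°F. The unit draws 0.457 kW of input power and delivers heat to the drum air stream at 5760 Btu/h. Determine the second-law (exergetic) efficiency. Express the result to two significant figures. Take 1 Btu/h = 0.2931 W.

0.42

Converting, Q̇_H = 5760 Btu/h = 1.688 kW, so COP_actual = Q̇_H/Ẇ = 1.688/0.4570 = 3.694.
In absolute terms T_C = 293.71 K and T_H = 330.93 K, so ΔT = 37.22 K.
COP_Carnot = T_H/ΔT = 330.93/37.22 = 8.891.
η_II = COP_actual/COP_Carnot = 3.694/8.891 = 0.4155.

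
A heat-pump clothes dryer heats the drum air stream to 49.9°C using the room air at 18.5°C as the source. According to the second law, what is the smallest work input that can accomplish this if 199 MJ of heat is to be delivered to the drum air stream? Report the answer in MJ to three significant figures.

19.3 MJ

In absolute terms T_C = 291.65 K and T_H = 323.05 K, so ΔT = 31.40 K.
The reversible limit is COP_HP = T_H/ΔT = 10.29, so W_min = Q_H/COP = Q_H·ΔT/T_H.
W_min = 199.0 × 31.40/323.05 = 19.34 MJ.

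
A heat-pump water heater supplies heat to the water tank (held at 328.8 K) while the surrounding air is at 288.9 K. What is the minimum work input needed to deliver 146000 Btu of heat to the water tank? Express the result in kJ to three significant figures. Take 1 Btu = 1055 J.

18700 kJ

The reservoir spacing is ΔT = 328.8 − 288.9 = 39.90 K.
The reversible limit is COP_HP = T_H/ΔT = 8.241, so W_min = Q_H/COP = Q_H·ΔT/T_H.
W_min = 146000 × 39.90/328.80 = 17720 Btu = 18690 kJ.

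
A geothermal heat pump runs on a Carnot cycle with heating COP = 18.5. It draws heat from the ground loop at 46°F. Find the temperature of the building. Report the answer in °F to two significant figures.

COP_HP = T_H/(T_H − T_C) rearranges to T_H = COP·T_C/(COP − 1).
With T_C = 280.93 K, T_H = 18.5 × 280.93/17.50 = 296.98 K.
Converting, 296.98 K = 74.90°F.

75 °F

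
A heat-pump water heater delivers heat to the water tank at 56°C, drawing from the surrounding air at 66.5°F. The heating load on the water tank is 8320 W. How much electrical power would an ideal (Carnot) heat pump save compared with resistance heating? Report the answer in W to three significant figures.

7390 W

In absolute terms T_C = 292.32 K and T_H = 329.15 K, so ΔT = 36.83 K.
COP_Carnot = T_H/ΔT = 329.15/36.83 = 8.936.
Resistance heating needs Ẇ_res = Q̇_H = 8320 W; the reversible heat pump needs only Ẇ_hp = Q̇_H/COP = 931.0 W.
Saving = 8320 − 931.0 = 7389 W.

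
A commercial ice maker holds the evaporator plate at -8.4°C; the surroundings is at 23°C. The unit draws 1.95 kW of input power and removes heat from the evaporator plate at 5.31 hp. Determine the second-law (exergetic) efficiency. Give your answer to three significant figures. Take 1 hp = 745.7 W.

0.241

Converting, Q̇_C = 5.310 hp = 3.960 kW, so COP_actual = Q̇_C/Ẇ = 3.960/1.950 = 2.031.
In absolute terms T_C = 264.75 K and T_H = 296.15 K, so ΔT = 31.40 K.
COP_Carnot = T_C/ΔT = 264.75/31.40 = 8.432.
η_II = COP_actual/COP_Carnot = 2.031/8.432 = 0.2408.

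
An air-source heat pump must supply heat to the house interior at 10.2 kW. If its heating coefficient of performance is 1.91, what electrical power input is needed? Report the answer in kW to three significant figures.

5.34 kW

Ẇ = Q̇_H/COP_HP = 10.20/1.91 = 5.340 kW.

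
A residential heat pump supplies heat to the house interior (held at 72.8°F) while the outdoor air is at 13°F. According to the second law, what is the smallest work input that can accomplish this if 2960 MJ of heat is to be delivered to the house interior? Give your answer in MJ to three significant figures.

332 MJ

In absolute terms T_C = 262.59 K and T_H = 295.82 K, so ΔT = 33.22 K.
The reversible limit is COP_HP = T_H/ΔT = 8.904, so W_min = Q_H/COP = Q_H·ΔT/T_H.
W_min = 2960 × 33.22/295.82 = 332.4 MJ.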